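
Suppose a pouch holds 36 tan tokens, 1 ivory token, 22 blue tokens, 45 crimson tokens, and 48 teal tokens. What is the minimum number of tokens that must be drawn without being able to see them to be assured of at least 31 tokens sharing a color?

114

Treat the 5 colors as pigeonholes.
In the worst case we take at most 30 of each color, but all 1 ivory and all 22 blue (fewer than 30), giving 30 + 1 + 22 + 30 + 30 = 113.
One more token then forces some color to 31, so 113 + 1 = 114.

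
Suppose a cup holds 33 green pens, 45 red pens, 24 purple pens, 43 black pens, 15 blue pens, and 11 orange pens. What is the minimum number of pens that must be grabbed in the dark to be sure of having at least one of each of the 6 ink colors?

The hardest ink color to obtain is orange: we could draw every other pen first — 171 − 11 = 160 pens — without a single orange one.
The next draw must be orange, so 160 + 1 = 161.

161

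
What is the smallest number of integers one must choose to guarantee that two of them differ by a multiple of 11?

Use the pigeonhole principle on residue classes: two integers differ by a multiple of 11 exactly when they share a remainder mod 11.
There are 11 residue classes mod 11, so 11 integers can all lie in distinct classes.
One more integer must repeat a residue, giving a difference divisible by 11. So n = 11 + 1 = 12.

12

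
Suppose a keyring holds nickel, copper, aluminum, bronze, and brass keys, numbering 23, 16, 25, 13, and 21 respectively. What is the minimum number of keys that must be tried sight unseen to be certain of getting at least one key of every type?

86

The hardest type to obtain is bronze: we could draw every other key first — 98 − 13 = 85 keys — without a single bronze one.
The next draw must be bronze, so 85 + 1 = 86.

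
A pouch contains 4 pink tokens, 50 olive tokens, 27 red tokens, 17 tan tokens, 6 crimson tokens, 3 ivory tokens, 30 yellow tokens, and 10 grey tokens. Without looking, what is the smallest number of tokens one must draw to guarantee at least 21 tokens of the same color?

In the worst case we take at most 20 of each color, but all 4 pink, all 17 tan, all 6 crimson, all 3 ivory, and all 10 grey (fewer than 20), giving 4 + 20 + 20 + 17 + 6 + 3 + 20 + 10 = 100.
One more token then forces some color to 21, so 100 + 1 = 101.

101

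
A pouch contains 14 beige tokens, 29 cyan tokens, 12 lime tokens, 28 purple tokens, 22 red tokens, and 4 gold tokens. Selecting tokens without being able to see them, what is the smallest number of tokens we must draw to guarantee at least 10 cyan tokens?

90

The worst case draws every non-cyan token first: 14 + 12 + 28 + 22 + 4 = 80.
The next 10 draws are then forced to be cyan, giving 80 + 10 = 90.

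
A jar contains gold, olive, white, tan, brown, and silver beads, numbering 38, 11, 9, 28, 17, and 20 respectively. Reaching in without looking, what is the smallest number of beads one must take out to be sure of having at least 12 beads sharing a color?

65

Treat the 6 colors as pigeonholes.
In the worst case we take at most 11 of each color, but all 9 white (fewer than 11), giving 11 + 11 + 9 + 11 + 11 + 11 = 64.
One more bead then forces some color to 12, so 64 + 1 = 65.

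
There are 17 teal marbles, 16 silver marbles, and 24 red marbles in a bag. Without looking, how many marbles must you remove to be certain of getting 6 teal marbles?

The worst case draws every non-teal marble first: 16 + 24 = 40.
The next 6 draws are then forced to be teal, giving 40 + 6 = 46.

46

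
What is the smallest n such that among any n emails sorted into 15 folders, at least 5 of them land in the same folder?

61

There are 15 folders acting as pigeonholes.
With 15 × 4 = 60 emails we could place exactly 4 in each, with no class reaching 5.
One more forces some class to hold 5, so 60 + 1 = 61.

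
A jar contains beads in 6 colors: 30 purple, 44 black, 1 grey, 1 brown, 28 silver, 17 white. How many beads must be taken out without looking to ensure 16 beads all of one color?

63

Treat the 6 colors as pigeonholes.
In the worst case we take at most 15 of each color, but all 1 grey and all 1 brown (fewer than 15), giving 15 + 15 + 1 + 1 + 15 + 15 = 62.
One more bead then forces some color to 16, so 62 + 1 = 63.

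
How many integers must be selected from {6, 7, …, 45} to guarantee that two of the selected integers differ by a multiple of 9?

10

Group the integers by remainder mod 9; there are 9 residue classes, each nonempty in this range.
Choosing one from each class (9 integers) avoids any shared remainder.
One more choice must repeat a class, so two differ by a multiple of 9. Hence 9 + 1 = 10.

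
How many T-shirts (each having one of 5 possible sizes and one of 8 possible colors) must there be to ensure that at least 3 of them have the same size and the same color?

81

There are 5 × 8 = 40 (size, color) combinations acting as pigeonholes.
With 40 × 2 = 80 T-shirts we could place exactly 2 in each, with no (size, color) pair reaching 3.
One more forces some (size, color) pair to hold 3, so 80 + 1 = 81.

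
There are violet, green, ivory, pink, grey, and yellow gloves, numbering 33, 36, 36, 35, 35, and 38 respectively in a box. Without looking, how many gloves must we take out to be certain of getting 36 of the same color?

209

Treat the 6 colors as pigeonholes.
In the worst case we take at most 35 of each color, but all 33 violet (fewer than 35), giving 33 + 35 + 35 + 35 + 35 + 35 = 208.
One more glove then forces some color to 36, so 208 + 1 = 209.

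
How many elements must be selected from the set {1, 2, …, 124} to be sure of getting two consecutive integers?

63

Partition {1, …, 124} into 62 pairs: {1,2}, {3,4}, …, {123,124}.
Choosing 62 integers — say the 62 even numbers 2, 4, …, 124 — takes one from each pair and avoids the property.
Choosing 63 forces two into the same pair by pigeonhole, and those are consecutive. So 63.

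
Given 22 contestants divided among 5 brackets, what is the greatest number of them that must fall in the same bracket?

The 22 contestants fall into 5 brackets.
If each of the 5 brackets held at most 4, the total would be at most 5 × 4 = 20 < 22, a contradiction.
So at least one holds ⌈22/5⌉ = 5.

5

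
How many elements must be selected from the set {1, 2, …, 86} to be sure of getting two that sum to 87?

44

Partition {1, …, 86} into 43 pairs: {1,86}, {2,85}, …, {43,44}.
Choosing 43 integers — say the integers 1 through 43 — takes one from each pair and avoids the property.
Choosing 44 forces two into the same pair by pigeonhole, and those sum to 87. So 44.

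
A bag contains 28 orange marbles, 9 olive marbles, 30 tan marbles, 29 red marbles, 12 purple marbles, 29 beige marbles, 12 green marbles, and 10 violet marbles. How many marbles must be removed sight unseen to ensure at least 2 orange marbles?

133

To avoid orange marbles as long as possible, exhaust the other 7 colors first.
The worst case draws every non-orange marble first: 9 + 30 + 29 + 12 + 29 + 12 + 10 = 131.
The next 2 draws are then forced to be orange, giving 131 + 2 = 133.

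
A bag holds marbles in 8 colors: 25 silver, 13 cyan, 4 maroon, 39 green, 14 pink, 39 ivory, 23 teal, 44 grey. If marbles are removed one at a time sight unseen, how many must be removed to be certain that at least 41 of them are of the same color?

198

In the worst case we take at most 40 of each color, but all 25 silver, all 13 cyan, all 4 maroon, all 39 green, all 14 pink, all 39 ivory, and all 23 teal (fewer than 40), giving 25 + 13 + 4 + 39 + 14 + 39 + 23 + 40 = 197.
One more marble then forces some color to 41, so 197 + 1 = 198.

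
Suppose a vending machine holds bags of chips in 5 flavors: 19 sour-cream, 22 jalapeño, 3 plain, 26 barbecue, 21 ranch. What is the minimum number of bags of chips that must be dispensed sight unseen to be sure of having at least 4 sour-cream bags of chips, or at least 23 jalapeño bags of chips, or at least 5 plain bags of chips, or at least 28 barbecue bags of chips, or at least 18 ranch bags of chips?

72

Each of the 5 flavors has its own threshold; avoid all of them simultaneously.
The worst case stops just short of every target: 3 sour-cream, 22 jalapeño, all 3 plain, all 26 barbecue, 17 ranch — 3 + 22 + 3 + 26 + 17 = 71 bags of chips.
One more bag of chips must push some flavor to its target, so 71 + 1 = 72.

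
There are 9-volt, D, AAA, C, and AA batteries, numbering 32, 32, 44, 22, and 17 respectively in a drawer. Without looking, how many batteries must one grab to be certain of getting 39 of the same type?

142

In the worst case we take at most 38 of each type, but all 32 9-volt, all 32 D, all 22 C, and all 17 AA (fewer than 38), giving 32 + 32 + 38 + 22 + 17 = 141.
One more battery then forces some type to 39, so 141 + 1 = 142.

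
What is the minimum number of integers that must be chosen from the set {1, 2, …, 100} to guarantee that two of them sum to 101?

51

Partition {1, …, 100} into 50 pairs: {1,100}, {2,99}, …, {50,51}.
Choosing 50 integers — say the integers 1 through 50 — takes one from each pair and avoids the property.
Choosing 51 forces two into the same pair by pigeonhole, and those sum to 101. So 51.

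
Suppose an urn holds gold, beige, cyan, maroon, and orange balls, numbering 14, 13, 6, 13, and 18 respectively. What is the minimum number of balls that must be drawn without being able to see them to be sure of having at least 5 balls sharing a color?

The worst case takes 4 balls of each color without reaching 5 of any: 5 × 4 = 20.
The next ball must bring some color to 5, so 20 + 1 = 21.

21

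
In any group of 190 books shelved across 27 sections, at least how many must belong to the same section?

The 190 books fall into 27 sections.
If each of the 27 sections held at most 7, the total would be at most 27 × 7 = 189 < 190, a contradiction.
So at least one holds ⌈190/27⌉ = 8.

8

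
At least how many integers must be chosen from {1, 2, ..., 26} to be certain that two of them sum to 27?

Partition {1, …, 26} into 13 pairs: {1,26}, {2,25}, …, {13,14}.
Choosing 13 integers — say the integers 1 through 13 — takes one from each pair and avoids the property.
Choosing 14 forces two into the same pair by pigeonhole, and those sum to 27. So 14.

14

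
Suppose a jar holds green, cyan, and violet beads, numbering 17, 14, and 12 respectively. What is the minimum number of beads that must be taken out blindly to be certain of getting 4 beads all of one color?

The worst case takes 3 beads of each color without reaching 4 of any: 3 × 3 = 9.
The next bead must bring some color to 4, so 9 + 1 = 10.

10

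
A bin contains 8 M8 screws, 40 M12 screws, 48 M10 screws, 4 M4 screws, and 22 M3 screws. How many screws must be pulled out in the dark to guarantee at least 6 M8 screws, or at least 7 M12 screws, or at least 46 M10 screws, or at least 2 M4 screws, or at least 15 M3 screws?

Each of the 5 sizes has its own threshold; avoid all of them simultaneously.
The worst case stops just short of every target: 5 M8, 6 M12, 45 M10, 1 M4, 14 M3 — 5 + 6 + 45 + 1 + 14 = 71 screws.
One more screw must push some size to its target, so 71 + 1 = 72.

72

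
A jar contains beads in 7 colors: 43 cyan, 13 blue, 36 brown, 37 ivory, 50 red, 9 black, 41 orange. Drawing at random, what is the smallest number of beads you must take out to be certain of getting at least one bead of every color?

The hardest color to obtain is black: we could draw every other bead first — 229 − 9 = 220 beads — without a single black one.
The next draw must be black, so 220 + 1 = 221.

221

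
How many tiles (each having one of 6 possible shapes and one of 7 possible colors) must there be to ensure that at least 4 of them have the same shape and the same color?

There are 6 × 7 = 42 (shape, color) combinations acting as pigeonholes.
With 42 × 3 = 126 tiles we could place exactly 3 in each, with no (shape, color) pair reaching 4.
One more forces some (shape, color) pair to hold 4, so 126 + 1 = 127.

127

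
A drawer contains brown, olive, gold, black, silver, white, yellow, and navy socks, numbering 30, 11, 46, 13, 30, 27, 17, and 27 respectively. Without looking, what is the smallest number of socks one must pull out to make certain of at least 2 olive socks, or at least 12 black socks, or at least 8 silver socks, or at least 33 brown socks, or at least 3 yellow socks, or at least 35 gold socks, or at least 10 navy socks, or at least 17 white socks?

111

The worst case stops just short of every target: all 30 brown, 1 olive, 34 gold, 11 black, 7 silver, 16 white, 2 yellow, 9 navy — 30 + 1 + 34 + 11 + 7 + 16 + 2 + 9 = 110 socks.
One more sock must push some color to its target, so 110 + 1 = 111.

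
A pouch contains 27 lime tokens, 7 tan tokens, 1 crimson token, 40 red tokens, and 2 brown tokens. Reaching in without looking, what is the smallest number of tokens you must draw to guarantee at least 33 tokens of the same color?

Treat the 5 colors as pigeonholes.
In the worst case we take at most 32 of each color, but all 27 lime, all 7 tan, all 1 crimson, and all 2 brown (fewer than 32), giving 27 + 7 + 1 + 32 + 2 = 69.
One more token then forces some color to 33, so 69 + 1 = 70.

70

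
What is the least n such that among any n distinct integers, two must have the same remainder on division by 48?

Two integers differ by a multiple of 48 exactly when they share a remainder mod 48.
There are 48 residue classes mod 48, so 48 integers can all lie in distinct classes.
One more integer must repeat a residue, giving a difference divisible by 48. So n = 48 + 1 = 49.

49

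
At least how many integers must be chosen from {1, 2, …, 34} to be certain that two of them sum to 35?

18

Partition {1, …, 34} into 17 pairs: {1,34}, {2,33}, …, {17,18}.
Choosing 17 integers — say the integers 1 through 17 — takes one from each pair and avoids the property.
Choosing 18 forces two into the same pair by pigeonhole, and those sum to 35. So 18.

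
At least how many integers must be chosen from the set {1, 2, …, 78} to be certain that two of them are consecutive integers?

40

Partition {1, …, 78} into 39 pairs: {1,2}, {3,4}, …, {77,78}.
Choosing 39 integers — say the 39 even numbers 2, 4, …, 78 — takes one from each pair and avoids the property.
Choosing 40 forces two into the same pair by pigeonhole, and those are consecutive. So 40.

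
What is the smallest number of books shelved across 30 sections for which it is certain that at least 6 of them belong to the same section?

There are 30 sections acting as pigeonholes.
With 30 × 5 = 150 books we could place exactly 5 in each, with no class reaching 6.
One more forces some class to hold 6, so 150 + 1 = 151.

151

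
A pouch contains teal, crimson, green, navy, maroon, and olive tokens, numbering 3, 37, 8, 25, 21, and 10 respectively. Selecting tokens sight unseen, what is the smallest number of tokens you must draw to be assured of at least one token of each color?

102

The hardest color to obtain is teal: we could draw every other token first — 104 − 3 = 101 tokens — without a single teal one.
The next draw must be teal, so 101 + 1 = 102.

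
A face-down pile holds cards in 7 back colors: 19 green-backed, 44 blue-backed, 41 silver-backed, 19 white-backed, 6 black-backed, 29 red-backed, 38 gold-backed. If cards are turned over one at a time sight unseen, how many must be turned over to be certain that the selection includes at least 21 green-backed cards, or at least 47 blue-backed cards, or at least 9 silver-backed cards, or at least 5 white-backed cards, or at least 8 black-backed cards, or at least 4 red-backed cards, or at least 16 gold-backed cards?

Each of the 7 back colors has its own threshold; avoid all of them simultaneously.
The worst case stops just short of every target: all 19 green-backed, all 44 blue-backed, 8 silver-backed, 4 white-backed, all 6 black-backed, 3 red-backed, 15 gold-backed — 19 + 44 + 8 + 4 + 6 + 3 + 15 = 99 cards.
One more card must push some back color to its target, so 99 + 1 = 100.

100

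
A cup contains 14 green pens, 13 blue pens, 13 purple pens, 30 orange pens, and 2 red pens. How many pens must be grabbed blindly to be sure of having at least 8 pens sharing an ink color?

In the worst case we take at most 7 of each ink color, but all 2 red (fewer than 7), giving 7 + 7 + 7 + 7 + 2 = 30.
One more pen then forces some ink color to 8, so 30 + 1 = 31.

31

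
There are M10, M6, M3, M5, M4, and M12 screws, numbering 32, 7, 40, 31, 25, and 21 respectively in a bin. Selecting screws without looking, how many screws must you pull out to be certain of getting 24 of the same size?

Treat the 6 sizes as pigeonholes.
In the worst case we take at most 23 of each size, but all 7 M6 and all 21 M12 (fewer than 23), giving 23 + 7 + 23 + 23 + 23 + 21 = 120.
One more screw then forces some size to 24, so 120 + 1 = 121.

121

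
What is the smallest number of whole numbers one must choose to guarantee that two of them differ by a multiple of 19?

20

Use the pigeonhole principle on residue classes: two integers differ by a multiple of 19 exactly when they share a remainder mod 19.
There are 19 residue classes mod 19, so 19 integers can all lie in distinct classes.
One more integer must repeat a residue, giving a difference divisible by 19. So n = 19 + 1 = 20.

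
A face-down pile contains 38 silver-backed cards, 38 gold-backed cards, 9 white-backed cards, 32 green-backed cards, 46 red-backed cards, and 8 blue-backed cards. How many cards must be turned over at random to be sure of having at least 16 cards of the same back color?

Treat the 6 back colors as pigeonholes.
In the worst case we take at most 15 of each back color, but all 9 white-backed and all 8 blue-backed (fewer than 15), giving 15 + 15 + 9 + 15 + 15 + 8 = 77.
One more card then forces some back color to 16, so 77 + 1 = 78.

78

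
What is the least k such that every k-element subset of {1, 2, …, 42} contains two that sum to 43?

22

Partition {1, …, 42} into 21 pairs: {1,42}, {2,41}, …, {21,22}.
Choosing 21 integers — say the integers 1 through 21 — takes one from each pair and avoids the property.
Choosing 22 forces two into the same pair by pigeonhole, and those sum to 43. So 22.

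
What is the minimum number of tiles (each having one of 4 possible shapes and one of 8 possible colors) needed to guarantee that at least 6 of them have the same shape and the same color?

There are 4 × 8 = 32 (shape, color) combinations acting as pigeonholes.
With 32 × 5 = 160 tiles we could place exactly 5 in each, with no (shape, color) pair reaching 6.
One more forces some (shape, color) pair to hold 6, so 160 + 1 = 161.

161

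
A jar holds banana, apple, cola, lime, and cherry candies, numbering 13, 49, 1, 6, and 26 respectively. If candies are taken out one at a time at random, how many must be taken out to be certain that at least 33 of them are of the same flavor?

79

In the worst case we take at most 32 of each flavor, but all 13 banana, all 1 cola, all 6 lime, and all 26 cherry (fewer than 32), giving 13 + 32 + 1 + 6 + 26 = 78.
One more candy then forces some flavor to 33, so 78 + 1 = 79.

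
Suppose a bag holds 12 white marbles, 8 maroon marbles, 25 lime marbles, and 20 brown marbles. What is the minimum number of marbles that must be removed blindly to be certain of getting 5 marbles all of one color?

17

The worst case takes 4 marbles of each color without reaching 5 of any: 4 × 4 = 16.
The next marble must bring some color to 5, so 16 + 1 = 17.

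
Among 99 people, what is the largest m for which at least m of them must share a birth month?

9

There are 12 months of the year, which serve as the pigeonholes.
If each of the 12 months of the year held at most 8, the total would be at most 12 × 8 = 96 < 99, a contradiction.
So at least one holds ⌈99/12⌉ = 9.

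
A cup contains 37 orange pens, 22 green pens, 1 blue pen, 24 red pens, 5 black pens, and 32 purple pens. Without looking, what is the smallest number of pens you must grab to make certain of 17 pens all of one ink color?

71

In the worst case we take at most 16 of each ink color, but all 1 blue and all 5 black (fewer than 16), giving 16 + 16 + 1 + 16 + 5 + 16 = 70.
One more pen then forces some ink color to 17, so 70 + 1 = 71.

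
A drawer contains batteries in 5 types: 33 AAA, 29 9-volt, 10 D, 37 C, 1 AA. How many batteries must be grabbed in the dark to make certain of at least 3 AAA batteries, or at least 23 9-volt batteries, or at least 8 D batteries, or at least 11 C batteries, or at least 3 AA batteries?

The worst case stops just short of every target: 2 AAA, 22 9-volt, 7 D, 10 C, all 1 AA — 2 + 22 + 7 + 10 + 1 = 42 batteries.
One more battery must push some type to its target, so 42 + 1 = 43.

43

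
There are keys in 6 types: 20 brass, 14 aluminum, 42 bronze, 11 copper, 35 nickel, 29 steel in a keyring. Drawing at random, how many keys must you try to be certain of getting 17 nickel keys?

133

To avoid nickel keys as long as possible, exhaust the other 5 types first.
The worst case draws every non-nickel key first: 20 + 14 + 42 + 11 + 29 = 116.
The next 17 draws are then forced to be nickel, giving 116 + 17 = 133.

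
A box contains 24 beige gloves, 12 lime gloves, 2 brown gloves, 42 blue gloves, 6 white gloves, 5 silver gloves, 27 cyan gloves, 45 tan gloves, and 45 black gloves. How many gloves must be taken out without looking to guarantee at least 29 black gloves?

192

The worst case draws every non-black glove first: 24 + 12 + 2 + 42 + 6 + 5 + 27 + 45 = 163.
The next 29 draws are then forced to be black, giving 163 + 29 = 192.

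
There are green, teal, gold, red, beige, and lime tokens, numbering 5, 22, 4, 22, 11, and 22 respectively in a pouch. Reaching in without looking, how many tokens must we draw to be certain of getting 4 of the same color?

Treat the 6 colors as pigeonholes.
The worst case takes 3 tokens of each color without reaching 4 of any: 6 × 3 = 18.
The next token must bring some color to 4, so 18 + 1 = 19.

19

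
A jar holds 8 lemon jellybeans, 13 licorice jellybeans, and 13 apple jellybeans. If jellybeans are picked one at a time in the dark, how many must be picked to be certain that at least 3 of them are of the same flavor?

7

The worst case takes 2 jellybeans of each flavor without reaching 3 of any: 3 × 2 = 6.
The next jellybean must bring some flavor to 3, so 6 + 1 = 7.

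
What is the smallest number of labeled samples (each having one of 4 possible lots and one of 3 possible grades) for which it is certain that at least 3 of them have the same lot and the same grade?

There are 4 × 3 = 12 (lot, grade) combinations acting as pigeonholes.
With 12 × 2 = 24 labeled samples we could place exactly 2 in each, with no (lot, grade) pair reaching 3.
One more forces some (lot, grade) pair to hold 3, so 24 + 1 = 25.

25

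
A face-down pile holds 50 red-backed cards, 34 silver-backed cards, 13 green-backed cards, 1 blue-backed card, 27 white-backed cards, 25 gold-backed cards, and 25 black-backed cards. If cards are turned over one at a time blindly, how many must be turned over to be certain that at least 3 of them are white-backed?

The worst case draws every non-white-backed card first: 50 + 34 + 13 + 1 + 25 + 25 = 148.
The next 3 draws are then forced to be white-backed, giving 148 + 3 = 151.

151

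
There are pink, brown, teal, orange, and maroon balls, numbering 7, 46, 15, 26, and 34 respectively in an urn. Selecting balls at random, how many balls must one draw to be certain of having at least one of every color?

122

The hardest color to obtain is pink: we could draw every other ball first — 128 − 7 = 121 balls — without a single pink one.
The next draw must be pink, so 121 + 1 = 122.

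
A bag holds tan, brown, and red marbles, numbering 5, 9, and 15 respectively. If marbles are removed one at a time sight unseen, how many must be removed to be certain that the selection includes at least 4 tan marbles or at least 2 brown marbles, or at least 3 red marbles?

7

The worst case stops just short of every target: 3 tan, 1 brown, 2 red — 3 + 1 + 2 = 6 marbles.
One more marble must push some color to its target, so 6 + 1 = 7.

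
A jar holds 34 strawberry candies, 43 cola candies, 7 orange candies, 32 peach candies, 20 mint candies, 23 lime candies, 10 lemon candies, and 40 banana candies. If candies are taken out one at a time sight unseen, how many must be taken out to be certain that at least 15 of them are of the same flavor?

Treat the 8 flavors as pigeonholes.
In the worst case we take at most 14 of each flavor, but all 7 orange and all 10 lemon (fewer than 14), giving 14 + 14 + 7 + 14 + 14 + 14 + 10 + 14 = 101.
One more candy then forces some flavor to 15, so 101 + 1 = 102.

102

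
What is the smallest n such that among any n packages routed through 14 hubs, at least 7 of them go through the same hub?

There are 14 hubs acting as pigeonholes.
With 14 × 6 = 84 packages we could place exactly 6 in each, with no class reaching 7.
One more forces some class to hold 7, so 84 + 1 = 85.

85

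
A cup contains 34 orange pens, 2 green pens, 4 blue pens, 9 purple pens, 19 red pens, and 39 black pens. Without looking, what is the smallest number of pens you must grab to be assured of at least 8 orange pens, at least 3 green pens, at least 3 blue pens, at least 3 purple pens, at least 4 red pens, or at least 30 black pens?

Each of the 6 ink colors has its own threshold; avoid all of them simultaneously.
The worst case stops just short of every target: 7 orange, 2 green, 2 blue, 2 purple, 3 red, 29 black — 7 + 2 + 2 + 2 + 3 + 29 = 45 pens.
One more pen must push some ink color to its target, so 45 + 1 = 46.

46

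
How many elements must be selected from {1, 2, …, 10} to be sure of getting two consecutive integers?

Partition {1, …, 10} into 5 pairs: {1,2}, {3,4}, …, {9,10}.
Choosing 5 integers — say the 5 even numbers 2, 4, …, 10 — takes one from each pair and avoids the property.
Choosing 6 forces two into the same pair by pigeonhole, and those are consecutive. So 6.

6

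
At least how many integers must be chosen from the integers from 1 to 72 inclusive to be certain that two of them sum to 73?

Partition {1, …, 72} into 36 pairs: {1,72}, {2,71}, …, {36,37}.
Choosing 36 integers — say the integers 1 through 36 — takes one from each pair and avoids the property.
Choosing 37 forces two into the same pair by pigeonhole, and those sum to 73. So 37.

37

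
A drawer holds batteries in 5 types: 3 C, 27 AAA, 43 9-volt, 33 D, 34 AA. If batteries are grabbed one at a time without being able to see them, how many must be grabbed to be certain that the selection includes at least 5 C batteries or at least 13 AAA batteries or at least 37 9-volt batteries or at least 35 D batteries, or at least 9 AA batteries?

93

The worst case stops just short of every target: all 3 C, 12 AAA, 36 9-volt, all 33 D, 8 AA — 3 + 12 + 36 + 33 + 8 = 92 batteries.
One more battery must push some type to its target, so 92 + 1 = 93.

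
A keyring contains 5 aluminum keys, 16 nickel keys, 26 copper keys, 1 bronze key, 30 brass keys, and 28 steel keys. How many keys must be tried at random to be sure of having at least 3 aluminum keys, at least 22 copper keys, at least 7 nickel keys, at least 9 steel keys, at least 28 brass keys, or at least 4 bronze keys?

66

Each of the 6 types has its own threshold; avoid all of them simultaneously.
The worst case stops just short of every target: 2 aluminum, 6 nickel, 21 copper, all 1 bronze, 27 brass, 8 steel — 2 + 6 + 21 + 1 + 27 + 8 = 65 keys.
One more key must push some type to its target, so 65 + 1 = 66.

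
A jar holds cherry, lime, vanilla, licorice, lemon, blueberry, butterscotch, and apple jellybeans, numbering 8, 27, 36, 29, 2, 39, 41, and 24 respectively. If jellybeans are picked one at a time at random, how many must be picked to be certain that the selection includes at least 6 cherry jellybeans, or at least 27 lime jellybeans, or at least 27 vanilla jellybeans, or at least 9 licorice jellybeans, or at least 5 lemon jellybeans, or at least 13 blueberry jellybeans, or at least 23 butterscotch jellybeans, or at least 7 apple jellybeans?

Each of the 8 flavors has its own threshold; avoid all of them simultaneously.
The worst case stops just short of every target: 5 cherry, 26 lime, 26 vanilla, 8 licorice, all 2 lemon, 12 blueberry, 22 butterscotch, 6 apple — 5 + 26 + 26 + 8 + 2 + 12 + 22 + 6 = 107 jellybeans.
One more jellybean must push some flavor to its target, so 107 + 1 = 108.

108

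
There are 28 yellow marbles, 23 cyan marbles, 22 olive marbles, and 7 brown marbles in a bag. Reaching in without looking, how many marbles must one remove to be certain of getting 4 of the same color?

Treat the 4 colors as pigeonholes.
The worst case takes 3 marbles of each color without reaching 4 of any: 4 × 3 = 12.
The next marble must bring some color to 4, so 12 + 1 = 13.

13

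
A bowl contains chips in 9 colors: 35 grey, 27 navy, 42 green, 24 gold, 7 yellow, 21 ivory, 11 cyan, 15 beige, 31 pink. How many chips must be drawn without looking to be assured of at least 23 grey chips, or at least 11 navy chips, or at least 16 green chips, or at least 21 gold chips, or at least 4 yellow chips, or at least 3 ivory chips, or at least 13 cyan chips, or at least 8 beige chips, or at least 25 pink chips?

Each of the 9 colors has its own threshold; avoid all of them simultaneously.
The worst case stops just short of every target: 22 grey, 10 navy, 15 green, 20 gold, 3 yellow, 2 ivory, all 11 cyan, 7 beige, 24 pink — 22 + 10 + 15 + 20 + 3 + 2 + 11 + 7 + 24 = 114 chips.
One more chip must push some color to its target, so 114 + 1 = 115.

115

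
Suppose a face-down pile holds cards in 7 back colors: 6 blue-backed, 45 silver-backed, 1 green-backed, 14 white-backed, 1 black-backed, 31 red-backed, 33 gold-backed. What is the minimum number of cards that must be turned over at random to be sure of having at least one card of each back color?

131

The hardest back color to obtain is green-backed: we could draw every other card first — 131 − 1 = 130 cards — without a single green-backed one.
The next draw must be green-backed, so 130 + 1 = 131.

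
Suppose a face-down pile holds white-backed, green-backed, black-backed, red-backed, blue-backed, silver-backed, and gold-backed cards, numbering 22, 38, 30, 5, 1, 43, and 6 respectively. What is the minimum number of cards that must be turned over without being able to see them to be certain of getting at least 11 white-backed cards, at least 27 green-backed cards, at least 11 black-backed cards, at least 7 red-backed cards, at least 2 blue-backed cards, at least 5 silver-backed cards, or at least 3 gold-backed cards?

59

Each of the 7 back colors has its own threshold; avoid all of them simultaneously.
The worst case stops just short of every target: 10 white-backed, 26 green-backed, 10 black-backed, all 5 red-backed, 1 blue-backed, 4 silver-backed, 2 gold-backed — 10 + 26 + 10 + 5 + 1 + 4 + 2 = 58 cards.
One more card must push some back color to its target, so 58 + 1 = 59.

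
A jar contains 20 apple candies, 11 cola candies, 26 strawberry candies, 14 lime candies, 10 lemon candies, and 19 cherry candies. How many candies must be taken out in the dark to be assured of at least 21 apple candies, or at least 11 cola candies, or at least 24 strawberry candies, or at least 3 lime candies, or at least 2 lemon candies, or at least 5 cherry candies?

The worst case stops just short of every target: 20 apple, 10 cola, 23 strawberry, 2 lime, 1 lemon, 4 cherry — 20 + 10 + 23 + 2 + 1 + 4 = 60 candies.
One more candy must push some flavor to its target, so 60 + 1 = 61.

61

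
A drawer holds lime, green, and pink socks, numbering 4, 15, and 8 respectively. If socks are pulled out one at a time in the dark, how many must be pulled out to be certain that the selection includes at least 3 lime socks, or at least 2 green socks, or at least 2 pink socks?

5

Each of the 3 colors has its own threshold; avoid all of them simultaneously.
The worst case stops just short of every target: 2 lime, 1 green, 1 pink — 2 + 1 + 1 = 4 socks.
One more sock must push some color to its target, so 4 + 1 = 5.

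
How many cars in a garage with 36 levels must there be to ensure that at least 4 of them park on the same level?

There are 36 levels acting as pigeonholes.
With 36 × 3 = 108 cars we could place exactly 3 in each, with no class reaching 4.
One more forces some class to hold 4, so 108 + 1 = 109.

109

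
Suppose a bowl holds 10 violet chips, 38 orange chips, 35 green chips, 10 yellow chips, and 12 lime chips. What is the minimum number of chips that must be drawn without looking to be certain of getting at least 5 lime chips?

To avoid lime chips as long as possible, exhaust the other 4 colors first.
The worst case draws every non-lime chip first: 10 + 38 + 35 + 10 = 93.
The next 5 draws are then forced to be lime, giving 93 + 5 = 98.

98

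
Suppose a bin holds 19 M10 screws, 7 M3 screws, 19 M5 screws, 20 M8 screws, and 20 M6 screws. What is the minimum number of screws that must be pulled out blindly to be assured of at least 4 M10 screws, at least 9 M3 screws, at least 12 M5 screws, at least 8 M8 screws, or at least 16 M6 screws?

The worst case stops just short of every target: 3 M10, all 7 M3, 11 M5, 7 M8, 15 M6 — 3 + 7 + 11 + 7 + 15 = 43 screws.
One more screw must push some size to its target, so 43 + 1 = 44.

44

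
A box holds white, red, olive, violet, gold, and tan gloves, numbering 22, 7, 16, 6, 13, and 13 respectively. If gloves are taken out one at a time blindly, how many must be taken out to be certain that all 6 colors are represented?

The hardest color to obtain is violet: we could draw every other glove first — 77 − 6 = 71 gloves — without a single violet one.
The next draw must be violet, so 71 + 1 = 72.

72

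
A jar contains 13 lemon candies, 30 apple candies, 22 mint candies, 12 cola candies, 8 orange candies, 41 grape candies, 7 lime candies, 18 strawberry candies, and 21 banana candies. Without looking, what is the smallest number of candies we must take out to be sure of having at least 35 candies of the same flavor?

Treat the 9 flavors as pigeonholes.
In the worst case we take at most 34 of each flavor, but all 13 lemon, all 30 apple, all 22 mint, all 12 cola, all 8 orange, all 7 lime, all 18 strawberry, and all 21 banana (fewer than 34), giving 13 + 30 + 22 + 12 + 8 + 34 + 7 + 18 + 21 = 165.
One more candy then forces some flavor to 35, so 165 + 1 = 166.

166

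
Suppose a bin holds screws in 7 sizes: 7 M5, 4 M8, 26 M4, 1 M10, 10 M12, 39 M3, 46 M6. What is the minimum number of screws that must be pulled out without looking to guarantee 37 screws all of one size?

Treat the 7 sizes as pigeonholes.
In the worst case we take at most 36 of each size, but all 7 M5, all 4 M8, all 26 M4, all 1 M10, and all 10 M12 (fewer than 36), giving 7 + 4 + 26 + 1 + 10 + 36 + 36 = 120.
One more screw then forces some size to 37, so 120 + 1 = 121.

121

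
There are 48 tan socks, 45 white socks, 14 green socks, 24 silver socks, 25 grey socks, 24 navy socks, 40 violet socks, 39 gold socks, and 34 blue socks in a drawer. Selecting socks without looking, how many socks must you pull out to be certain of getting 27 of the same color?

Treat the 9 colors as pigeonholes.
In the worst case we take at most 26 of each color, but all 14 green, all 24 silver, all 25 grey, and all 24 navy (fewer than 26), giving 26 + 26 + 14 + 24 + 25 + 24 + 26 + 26 + 26 = 217.
One more sock then forces some color to 27, so 217 + 1 = 218.

218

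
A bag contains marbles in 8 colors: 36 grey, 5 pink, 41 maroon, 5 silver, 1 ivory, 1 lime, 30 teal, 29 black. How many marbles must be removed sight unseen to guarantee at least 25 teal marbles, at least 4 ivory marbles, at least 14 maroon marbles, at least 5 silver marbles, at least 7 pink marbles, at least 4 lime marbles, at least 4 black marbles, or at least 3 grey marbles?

54

The worst case stops just short of every target: 2 grey, all 5 pink, 13 maroon, 4 silver, all 1 ivory, all 1 lime, 24 teal, 3 black — 2 + 5 + 13 + 4 + 1 + 1 + 24 + 3 = 53 marbles.
One more marble must push some color to its target, so 53 + 1 = 54.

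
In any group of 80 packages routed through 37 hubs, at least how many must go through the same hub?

The 80 packages fall into 37 hubs.
If each of the 37 hubs held at most 2, the total would be at most 37 × 2 = 74 < 80, a contradiction.
So at least one holds ⌈80/37⌉ = 3.

3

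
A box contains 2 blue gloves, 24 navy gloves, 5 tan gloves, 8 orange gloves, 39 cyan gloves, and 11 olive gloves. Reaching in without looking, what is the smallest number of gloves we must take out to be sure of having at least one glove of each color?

The hardest color to obtain is blue: we could draw every other glove first — 89 − 2 = 87 gloves — without a single blue one.
The next draw must be blue, so 87 + 1 = 88.

88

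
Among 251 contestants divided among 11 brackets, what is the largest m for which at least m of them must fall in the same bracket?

23

The 251 contestants fall into 11 brackets.
If each of the 11 brackets held at most 22, the total would be at most 11 × 22 = 242 < 251, a contradiction.
So at least one holds ⌈251/11⌉ = 23.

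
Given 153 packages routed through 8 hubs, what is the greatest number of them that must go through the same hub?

The 153 packages fall into 8 hubs.
If each of the 8 hubs held at most 19, the total would be at most 8 × 19 = 152 < 153, a contradiction.
So at least one holds ⌈153/8⌉ = 20.

20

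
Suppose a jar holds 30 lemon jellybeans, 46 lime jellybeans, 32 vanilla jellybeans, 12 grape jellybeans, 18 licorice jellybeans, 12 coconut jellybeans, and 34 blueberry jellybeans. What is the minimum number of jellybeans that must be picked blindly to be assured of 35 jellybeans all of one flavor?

173

In the worst case we take at most 34 of each flavor, but all 30 lemon, all 32 vanilla, all 12 grape, all 18 licorice, and all 12 coconut (fewer than 34), giving 30 + 34 + 32 + 12 + 18 + 12 + 34 = 172.
One more jellybean then forces some flavor to 35, so 172 + 1 = 173.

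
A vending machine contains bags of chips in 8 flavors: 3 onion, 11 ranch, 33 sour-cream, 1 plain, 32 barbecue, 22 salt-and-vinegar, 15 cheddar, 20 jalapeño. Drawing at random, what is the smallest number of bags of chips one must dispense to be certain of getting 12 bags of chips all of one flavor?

Treat the 8 flavors as pigeonholes.
In the worst case we take at most 11 of each flavor, but all 3 onion and all 1 plain (fewer than 11), giving 3 + 11 + 11 + 1 + 11 + 11 + 11 + 11 = 70.
One more bag of chips then forces some flavor to 12, so 70 + 1 = 71.

71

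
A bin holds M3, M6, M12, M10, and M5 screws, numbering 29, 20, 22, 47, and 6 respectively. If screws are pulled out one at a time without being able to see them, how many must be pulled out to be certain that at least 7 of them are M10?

To avoid M10 screws as long as possible, exhaust the other 4 sizes first.
The worst case draws every non-M10 screw first: 29 + 20 + 22 + 6 = 77.
The next 7 draws are then forced to be M10, giving 77 + 7 = 84.

84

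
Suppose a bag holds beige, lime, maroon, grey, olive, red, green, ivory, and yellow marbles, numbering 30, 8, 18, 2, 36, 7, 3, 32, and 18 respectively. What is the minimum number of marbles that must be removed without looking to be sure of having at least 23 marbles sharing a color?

123

Treat the 9 colors as pigeonholes.
In the worst case we take at most 22 of each color, but all 8 lime, all 18 maroon, all 2 grey, all 7 red, all 3 green, and all 18 yellow (fewer than 22), giving 22 + 8 + 18 + 2 + 22 + 7 + 3 + 22 + 18 = 122.
One more marble then forces some color to 23, so 122 + 1 = 123.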